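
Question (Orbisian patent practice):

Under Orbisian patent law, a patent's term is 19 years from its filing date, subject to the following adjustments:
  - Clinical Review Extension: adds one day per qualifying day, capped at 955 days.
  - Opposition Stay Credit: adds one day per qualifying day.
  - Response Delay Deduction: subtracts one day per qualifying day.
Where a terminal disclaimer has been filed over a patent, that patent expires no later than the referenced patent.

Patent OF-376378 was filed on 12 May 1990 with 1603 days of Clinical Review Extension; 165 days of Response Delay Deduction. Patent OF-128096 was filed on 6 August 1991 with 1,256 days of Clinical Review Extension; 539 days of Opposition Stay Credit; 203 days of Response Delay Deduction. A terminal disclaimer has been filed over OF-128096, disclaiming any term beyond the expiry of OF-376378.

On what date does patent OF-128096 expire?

July 11, 2011

Natural term of OF-128096:
  Base: filing + 19 years → 6 August 2010.
  Clinical Review Extension: 1256 days claimed exceeds the 955-day cap, so +955 days → 18 March 2013.
  Opposition Stay Credit: +539 days → 8 September 2014.
  Response Delay Deduction: −203 days → 17 February 2014.
Expiry of referenced patent OF-376378:
  Base: filing + 19 years → 12 May 2009.
  Clinical Review Extension: 1603 days claimed exceeds the 955-day cap, so +955 days → 23 December 2011.
  Response Delay Deduction: −165 days → 11 July 2011.
Terminal disclaimer: OF-128096 expires on the earlier of 17 February 2014 and 11 July 2011.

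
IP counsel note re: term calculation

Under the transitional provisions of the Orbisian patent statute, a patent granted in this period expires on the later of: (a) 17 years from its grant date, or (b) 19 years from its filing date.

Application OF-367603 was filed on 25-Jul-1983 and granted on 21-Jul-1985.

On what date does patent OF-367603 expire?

(a) grant + 17 years → 21 July 2002.
(b) filing + 19 years → 25 July 2002.
Later of the two: 25 July 2002.

July 25, 2002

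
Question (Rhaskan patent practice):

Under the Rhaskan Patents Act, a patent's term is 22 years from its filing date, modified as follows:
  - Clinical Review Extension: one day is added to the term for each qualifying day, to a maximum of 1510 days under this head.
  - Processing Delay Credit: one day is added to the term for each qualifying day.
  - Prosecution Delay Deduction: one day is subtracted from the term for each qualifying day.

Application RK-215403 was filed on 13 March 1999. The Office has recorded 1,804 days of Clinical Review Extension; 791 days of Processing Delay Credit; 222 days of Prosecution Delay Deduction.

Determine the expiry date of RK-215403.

Base term: filing date + 22 years → 13 March 2021.
Clinical Review Extension: 1804 days claimed exceeds the 1510-day cap, so +1510 days → 1 May 2025.
Processing Delay Credit: +791 days → 1 July 2027.
Prosecution Delay Deduction: −222 days → 21 November 2026.

November 21, 2026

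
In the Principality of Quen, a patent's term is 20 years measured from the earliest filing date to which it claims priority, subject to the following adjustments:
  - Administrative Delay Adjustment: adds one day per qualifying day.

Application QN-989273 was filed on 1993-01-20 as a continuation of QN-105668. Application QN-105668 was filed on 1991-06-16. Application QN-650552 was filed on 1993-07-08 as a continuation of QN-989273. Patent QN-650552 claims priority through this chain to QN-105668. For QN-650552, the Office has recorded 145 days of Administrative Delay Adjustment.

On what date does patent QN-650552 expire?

Earliest priority filing: 16 June 1991.
Base term: 16 June 1991 + 20 years → 16 June 2011.
Administrative Delay Adjustment: +145 days → 8 November 2011.

2011-11-08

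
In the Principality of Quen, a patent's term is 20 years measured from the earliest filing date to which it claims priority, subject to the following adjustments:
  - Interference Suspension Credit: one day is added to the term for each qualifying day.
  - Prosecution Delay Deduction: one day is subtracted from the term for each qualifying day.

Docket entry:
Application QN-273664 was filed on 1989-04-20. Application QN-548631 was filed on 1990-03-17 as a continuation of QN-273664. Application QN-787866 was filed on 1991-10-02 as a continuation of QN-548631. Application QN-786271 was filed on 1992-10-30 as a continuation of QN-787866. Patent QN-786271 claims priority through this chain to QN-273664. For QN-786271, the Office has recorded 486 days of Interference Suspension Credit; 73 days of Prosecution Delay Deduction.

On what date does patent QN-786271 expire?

2010-06-07

Earliest priority filing: 20 April 1989.
Base term: 20 April 1989 + 20 years → 20 April 2009.
Interference Suspension Credit: +486 days → 19 August 2010.
Prosecution Delay Deduction: −73 days → 7 June 2010.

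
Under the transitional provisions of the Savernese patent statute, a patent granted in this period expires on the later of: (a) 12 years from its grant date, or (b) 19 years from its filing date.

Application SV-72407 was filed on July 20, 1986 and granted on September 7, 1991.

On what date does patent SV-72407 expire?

2005-07-20

(a) grant + 12 years → 7 September 2003.
(b) filing + 19 years → 20 July 2005.
Later of the two: 20 July 2005.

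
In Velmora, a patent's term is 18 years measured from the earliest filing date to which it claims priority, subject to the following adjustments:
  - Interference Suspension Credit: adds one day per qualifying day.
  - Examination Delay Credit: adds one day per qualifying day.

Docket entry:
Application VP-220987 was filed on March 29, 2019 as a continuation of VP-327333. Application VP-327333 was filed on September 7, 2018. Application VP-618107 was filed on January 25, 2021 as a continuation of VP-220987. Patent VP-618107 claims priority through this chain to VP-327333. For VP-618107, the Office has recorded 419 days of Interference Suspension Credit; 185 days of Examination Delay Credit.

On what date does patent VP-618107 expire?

2038-05-04

Earliest priority filing: 7 September 2018.
Base term: 7 September 2018 + 18 years → 7 September 2036.
Interference Suspension Credit: +419 days → 31 October 2037.
Examination Delay Credit: +185 days → 4 May 2038.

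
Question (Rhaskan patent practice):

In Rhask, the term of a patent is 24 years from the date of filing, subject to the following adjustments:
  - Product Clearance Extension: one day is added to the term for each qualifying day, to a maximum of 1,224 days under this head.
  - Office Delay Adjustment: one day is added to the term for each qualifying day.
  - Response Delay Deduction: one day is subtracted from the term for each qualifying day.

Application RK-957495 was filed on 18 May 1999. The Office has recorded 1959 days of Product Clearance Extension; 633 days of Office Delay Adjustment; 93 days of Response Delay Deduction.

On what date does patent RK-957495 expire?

2028-03-16

Base term: filing date + 24 years → 18 May 2023.
Product Clearance Extension: 1959 days claimed exceeds the 1224-day cap, so +1224 days → 23 September 2026.
Office Delay Adjustment: +633 days → 17 June 2028.
Response Delay Deduction: −93 days → 16 March 2028.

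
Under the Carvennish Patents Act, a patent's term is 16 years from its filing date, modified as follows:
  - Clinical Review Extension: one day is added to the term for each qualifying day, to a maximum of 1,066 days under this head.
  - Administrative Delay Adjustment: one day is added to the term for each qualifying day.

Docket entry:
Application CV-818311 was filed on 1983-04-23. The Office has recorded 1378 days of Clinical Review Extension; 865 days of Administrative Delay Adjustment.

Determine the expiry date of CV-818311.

Base term: filing date + 16 years → 23 April 1999.
Clinical Review Extension: 1378 days claimed exceeds the 1066-day cap, so +1066 days → 24 March 2002.
Administrative Delay Adjustment: +865 days → 5 August 2004.

August 5, 2004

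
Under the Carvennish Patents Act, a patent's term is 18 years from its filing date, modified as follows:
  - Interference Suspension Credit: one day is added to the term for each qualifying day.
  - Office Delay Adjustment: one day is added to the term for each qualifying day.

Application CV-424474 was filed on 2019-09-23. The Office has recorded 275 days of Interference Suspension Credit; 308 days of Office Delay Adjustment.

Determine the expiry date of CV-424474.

Base term: filing date + 18 years → 23 September 2037.
Interference Suspension Credit: +275 days → 25 June 2038.
Office Delay Adjustment: +308 days → 29 April 2039.

April 29, 2039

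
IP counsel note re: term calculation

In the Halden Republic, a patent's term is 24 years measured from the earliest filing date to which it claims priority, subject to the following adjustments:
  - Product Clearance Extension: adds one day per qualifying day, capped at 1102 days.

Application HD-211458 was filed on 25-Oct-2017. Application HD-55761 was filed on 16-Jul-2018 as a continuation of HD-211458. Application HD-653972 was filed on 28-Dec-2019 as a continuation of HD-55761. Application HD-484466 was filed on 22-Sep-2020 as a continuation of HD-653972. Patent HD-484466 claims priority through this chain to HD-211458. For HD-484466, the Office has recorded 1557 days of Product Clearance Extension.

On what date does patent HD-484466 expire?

Earliest priority filing: 25 October 2017.
Base term: 25 October 2017 + 24 years → 25 October 2041.
Product Clearance Extension: 1557 days claimed exceeds the 1102-day cap, so +1102 days → 31 October 2044.

October 31, 2044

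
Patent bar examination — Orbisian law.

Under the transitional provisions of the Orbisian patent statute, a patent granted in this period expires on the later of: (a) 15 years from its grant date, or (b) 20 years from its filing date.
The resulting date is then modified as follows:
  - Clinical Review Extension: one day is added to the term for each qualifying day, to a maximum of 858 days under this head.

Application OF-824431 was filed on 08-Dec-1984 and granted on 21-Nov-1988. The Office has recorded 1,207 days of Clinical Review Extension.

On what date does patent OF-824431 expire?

(a) grant + 15 years → 21 November 2003.
(b) filing + 20 years → 8 December 2004.
Later of the two: 8 December 2004.
Clinical Review Extension: 1207 days claimed exceeds the 858-day cap, so +858 days → 15 April 2007.

April 15, 2007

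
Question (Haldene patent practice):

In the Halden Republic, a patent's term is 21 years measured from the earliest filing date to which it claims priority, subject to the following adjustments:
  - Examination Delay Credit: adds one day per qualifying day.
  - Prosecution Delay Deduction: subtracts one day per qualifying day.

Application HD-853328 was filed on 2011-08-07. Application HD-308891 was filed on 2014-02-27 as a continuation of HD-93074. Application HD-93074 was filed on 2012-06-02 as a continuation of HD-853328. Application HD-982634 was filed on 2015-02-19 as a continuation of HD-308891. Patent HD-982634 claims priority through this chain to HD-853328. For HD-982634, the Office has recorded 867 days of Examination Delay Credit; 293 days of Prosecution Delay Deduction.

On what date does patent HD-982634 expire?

Earliest priority filing: 7 August 2011.
Base term: 7 August 2011 + 21 years → 7 August 2032.
Examination Delay Credit: +867 days → 22 December 2034.
Prosecution Delay Deduction: −293 days → 4 March 2034.

March 4, 2034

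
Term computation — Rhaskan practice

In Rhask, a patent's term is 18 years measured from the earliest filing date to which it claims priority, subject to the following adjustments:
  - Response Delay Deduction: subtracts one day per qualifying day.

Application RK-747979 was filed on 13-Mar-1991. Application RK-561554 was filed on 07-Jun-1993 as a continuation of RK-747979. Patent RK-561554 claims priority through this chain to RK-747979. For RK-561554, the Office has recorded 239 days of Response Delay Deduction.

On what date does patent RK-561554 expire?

July 17, 2008

Earliest priority filing: 13 March 1991.
Base term: 13 March 1991 + 18 years → 13 March 2009.
Response Delay Deduction: −239 days → 17 July 2008.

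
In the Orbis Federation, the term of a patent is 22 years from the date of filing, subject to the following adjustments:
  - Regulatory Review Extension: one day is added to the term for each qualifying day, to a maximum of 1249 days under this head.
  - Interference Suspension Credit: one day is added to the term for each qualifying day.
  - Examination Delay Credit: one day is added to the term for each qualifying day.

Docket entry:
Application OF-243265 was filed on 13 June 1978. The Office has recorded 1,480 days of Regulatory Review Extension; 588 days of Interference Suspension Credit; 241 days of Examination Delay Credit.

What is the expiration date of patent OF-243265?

2006-02-20

Base term: filing date + 22 years → 13 June 2000.
Regulatory Review Extension: 1480 days claimed exceeds the 1249-day cap, so +1249 days → 14 November 2003.
Interference Suspension Credit: +588 days → 24 June 2005.
Examination Delay Credit: +241 days → 20 February 2006.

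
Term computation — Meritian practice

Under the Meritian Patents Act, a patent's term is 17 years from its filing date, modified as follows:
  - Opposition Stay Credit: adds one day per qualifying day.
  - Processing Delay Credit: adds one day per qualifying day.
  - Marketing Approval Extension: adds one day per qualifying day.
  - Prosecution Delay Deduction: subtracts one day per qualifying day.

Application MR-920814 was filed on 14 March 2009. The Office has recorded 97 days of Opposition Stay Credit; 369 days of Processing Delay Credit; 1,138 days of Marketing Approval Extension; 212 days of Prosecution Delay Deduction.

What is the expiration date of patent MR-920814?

Base term: filing date + 17 years → 14 March 2026.
Opposition Stay Credit: +97 days → 19 June 2026.
Processing Delay Credit: +369 days → 23 June 2027.
Marketing Approval Extension: +1138 days → 4 August 2030.
Prosecution Delay Deduction: −212 days → 4 January 2030.

January 4, 2030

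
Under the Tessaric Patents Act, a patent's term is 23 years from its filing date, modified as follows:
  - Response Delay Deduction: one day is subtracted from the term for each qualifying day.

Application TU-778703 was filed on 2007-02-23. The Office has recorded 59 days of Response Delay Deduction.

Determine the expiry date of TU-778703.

December 26, 2029

Base term: filing date + 23 years → 23 February 2030.
Response Delay Deduction: −59 days → 26 December 2029.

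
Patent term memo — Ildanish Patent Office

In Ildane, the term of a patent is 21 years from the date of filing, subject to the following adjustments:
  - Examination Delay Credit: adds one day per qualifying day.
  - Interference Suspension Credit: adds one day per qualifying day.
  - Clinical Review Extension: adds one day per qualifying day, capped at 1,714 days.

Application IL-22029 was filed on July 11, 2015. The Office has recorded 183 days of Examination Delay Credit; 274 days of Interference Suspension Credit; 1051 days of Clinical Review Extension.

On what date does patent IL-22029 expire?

Base term: filing date + 21 years → 11 July 2036.
Examination Delay Credit: +183 days → 10 January 2037.
Interference Suspension Credit: +274 days → 11 October 2037.
Clinical Review Extension: 1051 days (within the 1714-day cap) → +1051 days → 27 August 2040.

2040-08-27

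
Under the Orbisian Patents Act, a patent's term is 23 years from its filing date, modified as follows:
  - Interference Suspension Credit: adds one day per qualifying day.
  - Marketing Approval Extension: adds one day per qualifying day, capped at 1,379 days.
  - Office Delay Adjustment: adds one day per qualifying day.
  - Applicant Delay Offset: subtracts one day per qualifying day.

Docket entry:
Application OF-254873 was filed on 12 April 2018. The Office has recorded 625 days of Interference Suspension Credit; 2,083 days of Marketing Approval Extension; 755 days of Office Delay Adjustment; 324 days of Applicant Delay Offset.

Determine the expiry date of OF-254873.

Base term: filing date + 23 years → 12 April 2041.
Interference Suspension Credit: +625 days → 28 December 2042.
Marketing Approval Extension: 2083 days claimed exceeds the 1379-day cap, so +1379 days → 7 October 2046.
Office Delay Adjustment: +755 days → 31 October 2048.
Applicant Delay Offset: −324 days → 12 December 2047.

2047-12-12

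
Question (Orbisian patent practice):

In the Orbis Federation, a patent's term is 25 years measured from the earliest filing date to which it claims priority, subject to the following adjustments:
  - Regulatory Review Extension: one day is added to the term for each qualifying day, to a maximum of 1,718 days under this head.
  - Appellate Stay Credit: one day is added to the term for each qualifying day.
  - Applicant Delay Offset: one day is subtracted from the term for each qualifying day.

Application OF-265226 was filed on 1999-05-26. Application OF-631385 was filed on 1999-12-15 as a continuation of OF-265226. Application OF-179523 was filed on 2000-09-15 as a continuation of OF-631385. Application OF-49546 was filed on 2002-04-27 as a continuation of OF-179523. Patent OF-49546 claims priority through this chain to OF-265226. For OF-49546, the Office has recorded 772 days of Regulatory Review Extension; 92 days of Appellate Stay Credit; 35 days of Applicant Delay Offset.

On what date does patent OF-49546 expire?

Earliest priority filing: 26 May 1999.
Base term: 26 May 1999 + 25 years → 26 May 2024.
Regulatory Review Extension: 772 days (within the 1718-day cap) → +772 days → 7 July 2026.
Appellate Stay Credit: +92 days → 7 October 2026.
Applicant Delay Offset: −35 days → 2 September 2026.

September 2, 2026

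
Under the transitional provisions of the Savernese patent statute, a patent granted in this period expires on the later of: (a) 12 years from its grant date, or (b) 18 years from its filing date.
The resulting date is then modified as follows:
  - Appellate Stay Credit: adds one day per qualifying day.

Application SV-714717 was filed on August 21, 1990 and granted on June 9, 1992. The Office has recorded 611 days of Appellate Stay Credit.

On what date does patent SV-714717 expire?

(a) grant + 12 years → 9 June 2004.
(b) filing + 18 years → 21 August 2008.
Later of the two: 21 August 2008.
Appellate Stay Credit: +611 days → 24 April 2010.

2010-04-24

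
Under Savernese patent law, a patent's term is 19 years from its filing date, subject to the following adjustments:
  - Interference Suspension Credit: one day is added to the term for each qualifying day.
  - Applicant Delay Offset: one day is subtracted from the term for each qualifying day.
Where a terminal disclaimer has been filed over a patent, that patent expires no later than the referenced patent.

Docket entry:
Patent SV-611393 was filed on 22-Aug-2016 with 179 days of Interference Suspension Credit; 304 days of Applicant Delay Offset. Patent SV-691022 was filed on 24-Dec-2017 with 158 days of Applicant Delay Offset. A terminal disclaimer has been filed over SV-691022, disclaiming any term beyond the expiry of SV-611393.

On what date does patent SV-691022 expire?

April 19, 2035

Natural term of SV-691022:
  Base: filing + 19 years → 24 December 2036.
  Applicant Delay Offset: −158 days → 19 July 2036.
Expiry of referenced patent SV-611393:
  Base: filing + 19 years → 22 August 2035.
  Interference Suspension Credit: +179 days → 17 February 2036.
  Applicant Delay Offset: −304 days → 19 April 2035.
Terminal disclaimer: SV-691022 expires on the earlier of 19 July 2036 and 19 April 2035.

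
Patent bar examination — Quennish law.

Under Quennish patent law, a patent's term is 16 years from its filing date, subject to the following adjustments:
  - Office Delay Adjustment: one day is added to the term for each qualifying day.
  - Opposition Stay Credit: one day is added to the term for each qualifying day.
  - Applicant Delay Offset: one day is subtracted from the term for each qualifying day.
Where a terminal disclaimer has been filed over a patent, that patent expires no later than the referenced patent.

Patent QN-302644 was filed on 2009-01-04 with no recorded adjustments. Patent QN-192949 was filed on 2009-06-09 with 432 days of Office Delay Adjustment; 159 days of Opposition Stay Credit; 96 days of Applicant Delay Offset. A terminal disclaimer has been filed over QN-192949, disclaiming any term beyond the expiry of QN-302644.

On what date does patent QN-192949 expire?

Natural term of QN-192949:
  Base: filing + 16 years → 9 June 2025.
  Office Delay Adjustment: +432 days → 15 August 2026.
  Opposition Stay Credit: +159 days → 21 January 2027.
  Applicant Delay Offset: −96 days → 17 October 2026.
Expiry of referenced patent QN-302644:
  Base: filing + 16 years → 4 January 2025.
Terminal disclaimer: QN-192949 expires on the earlier of 17 October 2026 and 4 January 2025.

January 4, 2025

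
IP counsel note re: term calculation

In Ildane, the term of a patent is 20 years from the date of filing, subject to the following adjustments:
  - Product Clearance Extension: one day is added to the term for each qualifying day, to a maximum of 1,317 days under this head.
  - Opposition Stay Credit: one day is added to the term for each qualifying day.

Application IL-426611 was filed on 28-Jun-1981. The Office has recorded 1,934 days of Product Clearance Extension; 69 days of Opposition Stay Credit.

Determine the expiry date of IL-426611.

April 14, 2005

Base term: filing date + 20 years → 28 June 2001.
Product Clearance Extension: 1934 days claimed exceeds the 1317-day cap, so +1317 days → 4 February 2005.
Opposition Stay Credit: +69 days → 14 April 2005.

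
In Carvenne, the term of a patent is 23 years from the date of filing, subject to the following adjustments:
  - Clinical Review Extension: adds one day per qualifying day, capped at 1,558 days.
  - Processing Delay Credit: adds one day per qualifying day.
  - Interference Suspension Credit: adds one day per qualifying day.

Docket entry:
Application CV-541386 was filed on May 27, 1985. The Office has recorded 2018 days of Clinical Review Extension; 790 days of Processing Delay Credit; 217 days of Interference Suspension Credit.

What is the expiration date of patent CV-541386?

2015-06-05

Base term: filing date + 23 years → 27 May 2008.
Clinical Review Extension: 2018 days claimed exceeds the 1558-day cap, so +1558 days → 1 September 2012.
Processing Delay Credit: +790 days → 31 October 2014.
Interference Suspension Credit: +217 days → 5 June 2015.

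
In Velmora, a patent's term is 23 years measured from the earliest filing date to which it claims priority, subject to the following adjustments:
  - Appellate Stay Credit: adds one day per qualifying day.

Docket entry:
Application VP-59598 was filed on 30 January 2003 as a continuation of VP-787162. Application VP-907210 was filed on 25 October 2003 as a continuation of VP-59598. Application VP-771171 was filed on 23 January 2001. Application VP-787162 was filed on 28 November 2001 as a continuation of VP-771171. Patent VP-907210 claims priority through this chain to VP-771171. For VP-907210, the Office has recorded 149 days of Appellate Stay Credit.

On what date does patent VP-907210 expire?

2024-06-20

Earliest priority filing: 23 January 2001.
Base term: 23 January 2001 + 23 years → 23 January 2024.
Appellate Stay Credit: +149 days → 20 June 2024.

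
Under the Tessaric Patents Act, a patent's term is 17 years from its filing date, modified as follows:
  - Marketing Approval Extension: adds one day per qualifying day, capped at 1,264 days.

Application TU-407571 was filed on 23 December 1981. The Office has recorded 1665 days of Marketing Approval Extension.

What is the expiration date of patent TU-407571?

2002-06-09

Base term: filing date + 17 years → 23 December 1998.
Marketing Approval Extension: 1665 days claimed exceeds the 1264-day cap, so +1264 days → 9 June 2002.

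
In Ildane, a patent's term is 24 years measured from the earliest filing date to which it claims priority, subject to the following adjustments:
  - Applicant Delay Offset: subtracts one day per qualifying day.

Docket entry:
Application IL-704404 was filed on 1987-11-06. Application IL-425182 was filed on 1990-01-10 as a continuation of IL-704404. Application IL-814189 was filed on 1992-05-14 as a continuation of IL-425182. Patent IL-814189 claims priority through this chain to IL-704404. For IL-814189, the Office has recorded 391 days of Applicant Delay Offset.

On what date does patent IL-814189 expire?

Earliest priority filing: 6 November 1987.
Base term: 6 November 1987 + 24 years → 6 November 2011.
Applicant Delay Offset: −391 days → 11 October 2010.

October 11, 2010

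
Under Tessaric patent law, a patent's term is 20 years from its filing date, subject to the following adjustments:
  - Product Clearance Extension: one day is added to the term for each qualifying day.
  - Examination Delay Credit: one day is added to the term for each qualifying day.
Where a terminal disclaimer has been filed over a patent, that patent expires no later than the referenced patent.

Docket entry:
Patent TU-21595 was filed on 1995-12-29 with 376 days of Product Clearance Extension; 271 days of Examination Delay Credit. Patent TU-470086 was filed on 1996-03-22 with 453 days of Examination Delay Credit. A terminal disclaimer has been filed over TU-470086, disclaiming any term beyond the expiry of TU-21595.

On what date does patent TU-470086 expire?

June 18, 2017

Natural term of TU-470086:
  Base: filing + 20 years → 22 March 2016.
  Examination Delay Credit: +453 days → 18 June 2017.
Expiry of referenced patent TU-21595:
  Base: filing + 20 years → 29 December 2015.
  Product Clearance Extension: +376 days → 8 January 2017.
  Examination Delay Credit: +271 days → 6 October 2017.
Terminal disclaimer: TU-470086 expires on the earlier of 18 June 2017 and 6 October 2017.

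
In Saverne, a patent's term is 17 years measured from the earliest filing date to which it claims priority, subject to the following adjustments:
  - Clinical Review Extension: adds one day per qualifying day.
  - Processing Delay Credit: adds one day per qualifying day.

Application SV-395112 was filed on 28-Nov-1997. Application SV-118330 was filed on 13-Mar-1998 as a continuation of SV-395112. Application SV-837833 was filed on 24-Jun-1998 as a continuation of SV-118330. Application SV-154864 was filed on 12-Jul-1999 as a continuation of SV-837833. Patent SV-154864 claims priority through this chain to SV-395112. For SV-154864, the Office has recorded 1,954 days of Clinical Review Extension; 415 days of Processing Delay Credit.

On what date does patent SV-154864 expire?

Earliest priority filing: 28 November 1997.
Base term: 28 November 1997 + 17 years → 28 November 2014.
Clinical Review Extension: +1954 days → 4 April 2020.
Processing Delay Credit: +415 days → 24 May 2021.

May 24, 2021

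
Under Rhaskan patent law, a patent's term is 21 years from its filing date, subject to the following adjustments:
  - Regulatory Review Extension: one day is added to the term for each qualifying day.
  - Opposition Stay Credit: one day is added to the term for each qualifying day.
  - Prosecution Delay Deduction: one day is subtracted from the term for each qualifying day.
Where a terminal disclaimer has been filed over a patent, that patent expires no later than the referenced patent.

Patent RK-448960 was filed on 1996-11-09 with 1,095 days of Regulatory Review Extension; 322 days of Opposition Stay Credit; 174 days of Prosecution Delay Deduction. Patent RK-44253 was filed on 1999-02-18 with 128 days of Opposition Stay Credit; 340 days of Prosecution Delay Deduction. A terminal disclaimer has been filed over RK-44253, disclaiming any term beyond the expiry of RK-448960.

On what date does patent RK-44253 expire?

Natural term of RK-44253:
  Base: filing + 21 years → 18 February 2020.
  Opposition Stay Credit: +128 days → 25 June 2020.
  Prosecution Delay Deduction: −340 days → 21 July 2019.
Expiry of referenced patent RK-448960:
  Base: filing + 21 years → 9 November 2017.
  Regulatory Review Extension: +1095 days → 8 November 2020.
  Opposition Stay Credit: +322 days → 26 September 2021.
  Prosecution Delay Deduction: −174 days → 5 April 2021.
Terminal disclaimer: RK-44253 expires on the earlier of 21 July 2019 and 5 April 2021.

July 21, 2019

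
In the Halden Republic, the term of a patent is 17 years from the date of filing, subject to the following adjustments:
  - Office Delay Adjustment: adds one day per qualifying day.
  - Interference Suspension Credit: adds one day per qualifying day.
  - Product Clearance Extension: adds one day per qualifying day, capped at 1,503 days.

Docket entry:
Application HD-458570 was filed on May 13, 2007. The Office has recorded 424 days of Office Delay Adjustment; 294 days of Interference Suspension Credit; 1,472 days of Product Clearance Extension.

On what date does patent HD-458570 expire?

May 12, 2030

Base term: filing date + 17 years → 13 May 2024.
Office Delay Adjustment: +424 days → 11 July 2025.
Interference Suspension Credit: +294 days → 1 May 2026.
Product Clearance Extension: 1472 days (within the 1503-day cap) → +1472 days → 12 May 2030.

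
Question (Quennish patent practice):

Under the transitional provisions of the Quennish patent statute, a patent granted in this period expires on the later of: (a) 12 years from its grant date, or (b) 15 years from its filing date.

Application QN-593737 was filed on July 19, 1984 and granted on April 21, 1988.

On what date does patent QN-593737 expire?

(a) grant + 12 years → 21 April 2000.
(b) filing + 15 years → 19 July 1999.
Later of the two: 21 April 2000.

2000-04-21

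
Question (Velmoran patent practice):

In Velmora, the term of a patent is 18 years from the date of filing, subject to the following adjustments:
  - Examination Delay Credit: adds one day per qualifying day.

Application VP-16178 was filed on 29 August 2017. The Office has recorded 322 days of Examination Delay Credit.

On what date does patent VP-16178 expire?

July 16, 2036

Base term: filing date + 18 years → 29 August 2035.
Examination Delay Credit: +322 days → 16 July 2036.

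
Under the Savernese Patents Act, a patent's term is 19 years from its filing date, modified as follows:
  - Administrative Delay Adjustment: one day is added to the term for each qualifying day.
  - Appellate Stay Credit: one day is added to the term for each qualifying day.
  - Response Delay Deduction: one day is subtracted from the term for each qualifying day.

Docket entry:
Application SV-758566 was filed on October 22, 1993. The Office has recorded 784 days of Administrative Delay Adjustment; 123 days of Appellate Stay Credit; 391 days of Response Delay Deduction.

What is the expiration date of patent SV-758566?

2014-03-22

Base term: filing date + 19 years → 22 October 2012.
Administrative Delay Adjustment: +784 days → 15 December 2014.
Appellate Stay Credit: +123 days → 17 April 2015.
Response Delay Deduction: −391 days → 22 March 2014.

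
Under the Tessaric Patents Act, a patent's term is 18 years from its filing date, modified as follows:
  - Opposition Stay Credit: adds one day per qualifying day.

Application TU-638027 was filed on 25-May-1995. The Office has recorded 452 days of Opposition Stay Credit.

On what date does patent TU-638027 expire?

Base term: filing date + 18 years → 25 May 2013.
Opposition Stay Credit: +452 days → 20 August 2014.

August 20, 2014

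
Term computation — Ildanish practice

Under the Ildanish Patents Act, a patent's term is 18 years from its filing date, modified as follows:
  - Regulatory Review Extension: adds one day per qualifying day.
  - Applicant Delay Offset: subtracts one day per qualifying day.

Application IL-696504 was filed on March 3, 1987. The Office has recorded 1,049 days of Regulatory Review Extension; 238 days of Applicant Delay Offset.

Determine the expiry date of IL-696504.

2007-05-23

Base term: filing date + 18 years → 3 March 2005.
Regulatory Review Extension: +1049 days → 16 January 2008.
Applicant Delay Offset: −238 days → 23 May 2007.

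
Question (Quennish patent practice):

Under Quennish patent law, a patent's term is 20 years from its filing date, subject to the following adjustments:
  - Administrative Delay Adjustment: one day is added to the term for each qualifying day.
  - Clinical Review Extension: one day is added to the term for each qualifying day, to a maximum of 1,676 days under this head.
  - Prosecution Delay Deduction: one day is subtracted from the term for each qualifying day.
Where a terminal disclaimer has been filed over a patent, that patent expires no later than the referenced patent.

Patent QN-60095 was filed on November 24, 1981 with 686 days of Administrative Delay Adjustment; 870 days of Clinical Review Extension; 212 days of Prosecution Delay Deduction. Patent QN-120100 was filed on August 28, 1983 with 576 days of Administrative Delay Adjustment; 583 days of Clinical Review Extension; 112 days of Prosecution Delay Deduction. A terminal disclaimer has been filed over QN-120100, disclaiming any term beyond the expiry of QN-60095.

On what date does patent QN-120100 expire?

July 30, 2005

Natural term of QN-120100:
  Base: filing + 20 years → 28 August 2003.
  Administrative Delay Adjustment: +576 days → 26 March 2005.
  Clinical Review Extension: 583 days (within the 1676-day cap) → +583 days → 30 October 2006.
  Prosecution Delay Deduction: −112 days → 10 July 2006.
Expiry of referenced patent QN-60095:
  Base: filing + 20 years → 24 November 2001.
  Administrative Delay Adjustment: +686 days → 11 October 2003.
  Clinical Review Extension: 870 days (within the 1676-day cap) → +870 days → 27 February 2006.
  Prosecution Delay Deduction: −212 days → 30 July 2005.
Terminal disclaimer: QN-120100 expires on the earlier of 10 July 2006 and 30 July 2005.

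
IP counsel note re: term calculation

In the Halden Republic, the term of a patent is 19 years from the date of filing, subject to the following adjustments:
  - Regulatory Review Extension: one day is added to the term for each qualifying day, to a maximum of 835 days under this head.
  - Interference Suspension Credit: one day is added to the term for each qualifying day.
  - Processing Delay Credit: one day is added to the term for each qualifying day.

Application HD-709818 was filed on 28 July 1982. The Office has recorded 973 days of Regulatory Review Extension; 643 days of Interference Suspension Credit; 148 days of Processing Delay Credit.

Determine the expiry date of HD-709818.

2006-01-09

Base term: filing date + 19 years → 28 July 2001.
Regulatory Review Extension: 973 days claimed exceeds the 835-day cap, so +835 days → 10 November 2003.
Interference Suspension Credit: +643 days → 14 August 2005.
Processing Delay Credit: +148 days → 9 January 2006.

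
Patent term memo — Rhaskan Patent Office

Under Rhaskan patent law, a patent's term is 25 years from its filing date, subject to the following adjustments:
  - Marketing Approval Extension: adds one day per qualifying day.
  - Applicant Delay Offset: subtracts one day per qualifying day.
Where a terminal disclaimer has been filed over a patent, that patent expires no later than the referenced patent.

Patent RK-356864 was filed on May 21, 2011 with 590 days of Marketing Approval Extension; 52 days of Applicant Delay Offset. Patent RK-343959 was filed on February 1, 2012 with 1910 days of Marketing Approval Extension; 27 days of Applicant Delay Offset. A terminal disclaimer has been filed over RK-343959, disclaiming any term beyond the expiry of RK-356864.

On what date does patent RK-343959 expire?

Natural term of RK-343959:
  Base: filing + 25 years → 1 February 2037.
  Marketing Approval Extension: +1910 days → 26 April 2042.
  Applicant Delay Offset: −27 days → 30 March 2042.
Expiry of referenced patent RK-356864:
  Base: filing + 25 years → 21 May 2036.
  Marketing Approval Extension: +590 days → 1 January 2038.
  Applicant Delay Offset: −52 days → 10 November 2037.
Terminal disclaimer: RK-343959 expires on the earlier of 30 March 2042 and 10 November 2037.

November 10, 2037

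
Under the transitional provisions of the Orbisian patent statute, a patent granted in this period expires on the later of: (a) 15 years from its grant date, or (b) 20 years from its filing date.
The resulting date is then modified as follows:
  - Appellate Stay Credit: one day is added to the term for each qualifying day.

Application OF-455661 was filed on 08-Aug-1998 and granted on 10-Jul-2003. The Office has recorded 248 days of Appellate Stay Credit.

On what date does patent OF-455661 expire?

(a) grant + 15 years → 10 July 2018.
(b) filing + 20 years → 8 August 2018.
Later of the two: 8 August 2018.
Appellate Stay Credit: +248 days → 13 April 2019.

April 13, 2019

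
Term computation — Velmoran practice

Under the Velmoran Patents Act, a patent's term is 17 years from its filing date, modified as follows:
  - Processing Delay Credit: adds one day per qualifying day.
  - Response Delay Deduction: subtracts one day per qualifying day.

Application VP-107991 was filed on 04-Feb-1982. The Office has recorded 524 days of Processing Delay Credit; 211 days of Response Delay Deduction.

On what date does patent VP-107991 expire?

1999-12-14

Base term: filing date + 17 years → 4 February 1999.
Processing Delay Credit: +524 days → 12 July 2000.
Response Delay Deduction: −211 days → 14 December 1999.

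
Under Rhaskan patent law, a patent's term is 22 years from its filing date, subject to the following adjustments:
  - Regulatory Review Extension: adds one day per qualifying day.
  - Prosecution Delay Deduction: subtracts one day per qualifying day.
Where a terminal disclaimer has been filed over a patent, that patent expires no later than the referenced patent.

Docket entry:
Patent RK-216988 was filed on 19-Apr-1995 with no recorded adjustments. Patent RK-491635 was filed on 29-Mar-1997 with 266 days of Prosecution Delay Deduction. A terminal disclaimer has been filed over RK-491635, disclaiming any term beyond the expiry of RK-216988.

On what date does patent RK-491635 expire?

April 19, 2017

Natural term of RK-491635:
  Base: filing + 22 years → 29 March 2019.
  Prosecution Delay Deduction: −266 days → 6 July 2018.
Expiry of referenced patent RK-216988:
  Base: filing + 22 years → 19 April 2017.
Terminal disclaimer: RK-491635 expires on the earlier of 6 July 2018 and 19 April 2017.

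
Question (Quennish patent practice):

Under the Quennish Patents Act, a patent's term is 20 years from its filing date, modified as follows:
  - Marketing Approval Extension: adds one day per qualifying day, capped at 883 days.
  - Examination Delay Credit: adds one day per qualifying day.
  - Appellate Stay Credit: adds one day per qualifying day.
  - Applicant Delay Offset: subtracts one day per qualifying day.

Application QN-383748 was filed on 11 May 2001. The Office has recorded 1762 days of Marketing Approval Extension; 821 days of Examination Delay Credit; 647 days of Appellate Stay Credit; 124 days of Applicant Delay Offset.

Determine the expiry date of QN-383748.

2027-06-16

Base term: filing date + 20 years → 11 May 2021.
Marketing Approval Extension: 1762 days claimed exceeds the 883-day cap, so +883 days → 11 October 2023.
Examination Delay Credit: +821 days → 9 January 2026.
Appellate Stay Credit: +647 days → 18 October 2027.
Applicant Delay Offset: −124 days → 16 June 2027.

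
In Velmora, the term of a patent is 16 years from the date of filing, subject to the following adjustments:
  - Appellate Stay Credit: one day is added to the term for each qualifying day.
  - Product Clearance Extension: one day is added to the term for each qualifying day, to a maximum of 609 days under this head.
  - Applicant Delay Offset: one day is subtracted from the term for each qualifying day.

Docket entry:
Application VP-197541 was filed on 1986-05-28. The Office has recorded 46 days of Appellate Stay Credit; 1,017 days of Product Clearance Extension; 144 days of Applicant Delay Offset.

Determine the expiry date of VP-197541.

October 21, 2003

Base term: filing date + 16 years → 28 May 2002.
Appellate Stay Credit: +46 days → 13 July 2002.
Product Clearance Extension: 1017 days claimed exceeds the 609-day cap, so +609 days → 13 March 2004.
Applicant Delay Offset: −144 days → 21 October 2003.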